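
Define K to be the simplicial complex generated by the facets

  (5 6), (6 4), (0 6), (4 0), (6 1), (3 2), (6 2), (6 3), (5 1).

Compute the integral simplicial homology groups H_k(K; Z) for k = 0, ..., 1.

H_0 = Z,  H_1 = Z^3.

Order the vertices as 0 < 1 < 2 < 3 < 4 < 5 < 6. Listing each simplex with vertices in this order, K has dimension 1 with simplices:

  0-simplices (7): [0], [1], [2], [3], [4], [5], [6]
  1-simplices (9): [0,4], [0,6], [1,5], [1,6], [2,3], [2,6], [3,6], [4,6], [5,6]

so the chain groups are C_0 ≅ Z^7, C_1 ≅ Z^9.

∂_1: C_1 → C_0 is given by ∂[p,q] = [q] − [p].
The resulting 7×9 matrix has rank 6, and its Smith normal form has invariant factors (1,1,1,1,1,1).

Computing H_k = (kernel of ∂_k) / (image of ∂_{k+1}):

  H_0: rank C_0 − rank ∂_1 = 7 − 6 = 1, and the invariant factors of ∂_1 are all 1, so H_0 = Z.
  H_1: rank ker ∂_1 − rank ∂_2 = (9 − 6) − 0 = 3, and there is no ∂_2, so H_1 = Z^3.

(K is a triangulation of a wedge of 3 circles.)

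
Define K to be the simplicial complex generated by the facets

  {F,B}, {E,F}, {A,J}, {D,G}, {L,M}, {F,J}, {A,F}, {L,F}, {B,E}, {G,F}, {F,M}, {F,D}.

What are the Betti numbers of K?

Order the vertices as A < B < D < E < F < G < J < L < M. Listing each simplex with vertices in this order, K has dimension 1 with simplices:

  0-simplices (9): A, B, D, E, F, G, J, L, M
  1-simplices (12): AF, AJ, BE, BF, DF, DG, EF, FG, FJ, FL, FM, LM

Hence C_0 ≅ Z^9, C_1 ≅ Z^12.

Boundary ∂_1: C_1 → C_0 is given by ∂[p,q] = [q] − [p]. For instance
  ∂FM = M − F.
As a 9×12 matrix over Z this has rank 8, with invariant factors (1,1,1,1,1,1,1,1).

Now H_k = ker ∂_k / im ∂_{k+1}, so:

  H_0: rank C_0 − rank ∂_1 = 9 − 8 = 1, and the invariant factors of ∂_1 are all 1, so H_0 = Z.
  H_1: rank ker ∂_1 − rank ∂_2 = (12 − 8) − 0 = 4, and there is no ∂_2, so H_1 = Z^4.

As a check, the Euler characteristic is 9 − 12 = -3, which agrees with 1 − 4 = -3.

Hence the Betti numbers are b_0 = 1, b_1 = 4.

b_0 = 1, b_1 = 4.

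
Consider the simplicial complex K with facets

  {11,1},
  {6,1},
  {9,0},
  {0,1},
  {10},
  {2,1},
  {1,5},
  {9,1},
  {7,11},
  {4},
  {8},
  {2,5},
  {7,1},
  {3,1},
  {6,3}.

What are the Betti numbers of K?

Take the total order 0 < 1 < 2 < 3 < 4 < 5 < 6 < 7 < 8 < 9 < 10 < 11 on the vertex set. Then K (dimension 1) consists of the simplices:

  0-simplices (12): [0], [1], [2], [3], [4], [5], [6], [7], [8], [9], [10], [11]
  1-simplices (12): [0,1], [0,9], [1,2], [1,3], [1,5], [1,6], [1,7], [1,9], [1,11], [2,5], [3,6], [7,11]

Hence C_0 ≅ Z^12, C_1 ≅ Z^12.

∂_1: C_1 → C_0 maps an edge to its endpoints' difference, ∂[p,q] = q − p.
This gives a 12×12 integer matrix of rank 8; reducing to Smith normal form yields diagonal entries (1,1,1,1,1,1,1,1).

Reading off H_k = ker ∂_k / im ∂_{k+1}:

  H_0: rank C_0 − rank ∂_1 = 12 − 8 = 4, and the invariant factors of ∂_1 are all 1, so H_0 ≅ Z^4.
  H_1: rank ker ∂_1 − rank ∂_2 = (12 − 8) − 0 = 4, and there is no ∂_2, so H_1 ≅ Z^4.

Hence the Betti numbers are b_0 = 4, b_1 = 4.

b_0 = 4, b_1 = 4.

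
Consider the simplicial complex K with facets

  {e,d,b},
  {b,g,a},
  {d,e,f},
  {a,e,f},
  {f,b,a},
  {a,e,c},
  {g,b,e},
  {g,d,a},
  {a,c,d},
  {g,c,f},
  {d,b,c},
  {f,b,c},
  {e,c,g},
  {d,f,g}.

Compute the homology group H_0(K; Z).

H_0 = Z.

We work with the vertex ordering a < b < c < d < e < f < g. The simplices of K, each written with vertices in increasing order, are:

  0-simplices (7): a, b, c, d, e, f, g
  1-simplices (21): ab, ac, ad, ae, af, ag, bc, bd, be, bf, bg, cd, ce, cf, cg, de, df, dg, ef, eg, fg
  2-simplices (14): abf, abg, acd, ace, adg, aef, bcd, bcf, bde, beg, ceg, cfg, def, dfg

giving chain groups C_0 ≅ Z^7, C_1 ≅ Z^21, C_2 ≅ Z^14.

∂_1: C_1 → C_0 is given by ∂[p,q] = [q] − [p]. For instance
  ∂ag = g − a.
As a 7×21 matrix over Z this has rank 6, with invariant factors (1,1,1,1,1,1).

The boundary map ∂_2: C_2 → C_1 maps a triangle to the signed sum of its edges. For instance
  ∂acd = cd − ad + ac,
  ∂bcd = cd − bd + bc.
As a 21×14 matrix over Z this has rank 13, with invariant factors (1,1,1,1,1,1,1,1,1,1,1,1,1).

Reading off H_k = ker ∂_k / im ∂_{k+1}:

  H_0: rank C_0 − rank ∂_1 = 7 − 6 = 1, and the invariant factors of ∂_1 are all 1, so H_0 ≅ Z.

(K is a triangulation of the torus T^2.)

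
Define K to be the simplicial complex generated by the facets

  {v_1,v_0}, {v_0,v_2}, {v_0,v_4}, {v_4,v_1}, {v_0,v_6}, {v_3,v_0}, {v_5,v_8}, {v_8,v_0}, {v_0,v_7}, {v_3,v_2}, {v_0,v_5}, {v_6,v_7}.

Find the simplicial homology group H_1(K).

Fix the vertex order v_0 < v_1 < v_2 < v_3 < v_4 < v_5 < v_6 < v_7 < v_8 and write every simplex with vertices in increasing order. Then dim K = 1 and the simplices of K are:

  0-simplices (9): [v_0], [v_1], [v_2], [v_3], [v_4], [v_5], [v_6], [v_7], [v_8]
  1-simplices (12): [v_0,v_1], [v_0,v_2], [v_0,v_3], [v_0,v_4], [v_0,v_5], [v_0,v_6], [v_0,v_7], [v_0,v_8], [v_1,v_4], [v_2,v_3], [v_5,v_8], [v_6,v_7]

giving chain groups C_0 ≅ Z^9, C_1 ≅ Z^12.

Boundary ∂_1: C_1 → C_0 is given by ∂[p,q] = [q] − [p].
As a 9×12 matrix over Z this has rank 8, with invariant factors (1,1,1,1,1,1,1,1).

Computing H_k = (kernel of ∂_k) / (image of ∂_{k+1}):

  H_1: rank ker ∂_1 − rank ∂_2 = (12 − 8) − 0 = 4, and there is no ∂_2, so H_1 = Z^4.

H_1 = Z^4.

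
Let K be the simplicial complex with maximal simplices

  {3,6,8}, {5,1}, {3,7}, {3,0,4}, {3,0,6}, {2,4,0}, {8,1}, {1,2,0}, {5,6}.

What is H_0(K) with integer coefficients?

H_0 ≅ Z.

Order the vertices as 0 < 1 < 2 < 3 < 4 < 5 < 6 < 7 < 8. Listing each simplex with vertices in this order, K has dimension 2 with simplices:

  0-simplices (9): [0], [1], [2], [3], [4], [5], [6], [7], [8]
  1-simplices (15): [0,1], [0,2], [0,3], [0,4], [0,6], [1,2], [1,5], [1,8], [2,4], [3,4], [3,6], [3,7], [3,8], [5,6], [6,8]
  2-simplices (5): [0,1,2], [0,2,4], [0,3,4], [0,3,6], [3,6,8]

giving chain groups C_0 ≅ Z^9, C_1 ≅ Z^15, C_2 ≅ Z^5.

∂_1: C_1 → C_0 maps an edge to its endpoints' difference, ∂[p,q] = q − p. For instance
  ∂[6,8] = [8] − [6].
As a 9×15 matrix over Z this has rank 8, with invariant factors (1,1,1,1,1,1,1,1).

∂_2: C_2 → C_1 sends each 2-simplex [p,q,r] to [q,r] − [p,r] + [p,q]. For instance
  ∂[0,3,6] = [3,6] − [0,6] + [0,3],
  ∂[0,3,4] = [3,4] − [0,4] + [0,3].
The resulting 15×5 matrix has rank 5, and its Smith normal form has invariant factors (1,1,1,1,1).

From H_k ≅ ker(∂_k) / im(∂_{k+1}) we obtain:

  H_0: rank C_0 − rank ∂_1 = 9 − 8 = 1, and the invariant factors of ∂_1 are all 1, so H_0 ≅ Z.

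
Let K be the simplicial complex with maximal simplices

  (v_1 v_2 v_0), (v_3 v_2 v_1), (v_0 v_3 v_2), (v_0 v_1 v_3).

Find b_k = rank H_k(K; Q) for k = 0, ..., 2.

Take the total order v_0 < v_1 < v_2 < v_3 on the vertex set. Then K (dimension 2) consists of the simplices:

  0-simplices (4): [v_0], [v_1], [v_2], [v_3]
  1-simplices (6): [v_0,v_1], [v_0,v_2], [v_0,v_3], [v_1,v_2], [v_1,v_3], [v_2,v_3]
  2-simplices (4): [v_0,v_1,v_2], [v_0,v_1,v_3], [v_0,v_2,v_3], [v_1,v_2,v_3]

so the chain groups are C_0 ≅ Z^4, C_1 ≅ Z^6, C_2 ≅ Z^4.

Boundary ∂_1: C_1 → C_0 maps an edge to its endpoints' difference, ∂[p,q] = q − p. For instance
  ∂[v_1,v_2] = [v_2] − [v_1].
As a 4×6 matrix over Z this has rank 3, with invariant factors (1,1,1).

∂_2: C_2 → C_1 acts by ∂[p,q,r] = [q,r] − [p,r] + [p,q]. For instance
  ∂[v_0,v_1,v_3] = [v_1,v_3] − [v_0,v_3] + [v_0,v_1],
  ∂[v_0,v_2,v_3] = [v_2,v_3] − [v_0,v_3] + [v_0,v_2].
The 6×4 boundary matrix has rank 3 and Smith normal form diag(1,1,1).

From H_k ≅ ker(∂_k) / im(∂_{k+1}) we obtain:

  H_0: rank C_0 − rank ∂_1 = 4 − 3 = 1, and the invariant factors of ∂_1 are all 1, so H_0 ≅ Z.
  H_1: rank ker ∂_1 − rank ∂_2 = (6 − 3) − 3 = 0, and the invariant factors of ∂_2 are all 1, so H_1 ≅ 0.
  H_2: rank ker ∂_2 − rank ∂_3 = (4 − 3) − 0 = 1, and there is no ∂_3, so H_2 ≅ Z.

As a check, the Euler characteristic is 4 − 6 + 4 = 2, which agrees with 1 − 0 + 1 = 2.

Hence the Betti numbers are b_0 = 1, b_1 = 0, b_2 = 1.

b_0 = 1, b_1 = 0, b_2 = 1.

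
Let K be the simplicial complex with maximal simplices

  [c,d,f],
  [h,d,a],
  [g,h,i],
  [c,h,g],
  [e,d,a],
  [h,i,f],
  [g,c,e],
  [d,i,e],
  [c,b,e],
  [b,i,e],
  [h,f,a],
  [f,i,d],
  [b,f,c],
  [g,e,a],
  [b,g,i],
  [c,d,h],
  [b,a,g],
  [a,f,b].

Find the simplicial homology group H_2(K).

Take the total order a < b < c < d < e < f < g < h < i on the vertex set. Then K (dimension 2) consists of the simplices:

  0-simplices (9): a, b, c, d, e, f, g, h, i
  1-simplices (27): ab, ad, ae, af, ag, ah, bc, be, bf, bg, bi, cd, ce, cf, cg, ch, de, df, dh, di, eg, ei, fh, fi, gh, gi, hi
  2-simplices (18): abf, abg, ade, adh, aeg, afh, bce, bcf, bei, bgi, cdf, cdh, ceg, cgh, dei, dfi, fhi, ghi

Hence C_0 ≅ Z^9, C_1 ≅ Z^27, C_2 ≅ Z^18.

∂_1: C_1 → C_0 maps an edge to its endpoints' difference, ∂[p,q] = q − p. For instance
  ∂ae = e − a.
This gives a 9×27 integer matrix of rank 8; reducing to Smith normal form yields diagonal entries (1,1,1,1,1,1,1,1).

Boundary ∂_2: C_2 → C_1 sends each 2-simplex [p,q,r] to [q,r] − [p,r] + [p,q]. For instance
  ∂aeg = eg − ag + ae,
  ∂cgh = gh − ch + cg.
This gives a 27×18 integer matrix of rank 18; reducing to Smith normal form yields diagonal entries (1,1,1,1,1,1,1,1,1,1,1,1,1,1,1,1,1,2).

Reading off H_k = ker ∂_k / im ∂_{k+1}:

  H_2: rank ker ∂_2 − rank ∂_3 = (18 − 18) − 0 = 0, and there is no ∂_3, so H_2 ≅ 0.

H_2 = 0.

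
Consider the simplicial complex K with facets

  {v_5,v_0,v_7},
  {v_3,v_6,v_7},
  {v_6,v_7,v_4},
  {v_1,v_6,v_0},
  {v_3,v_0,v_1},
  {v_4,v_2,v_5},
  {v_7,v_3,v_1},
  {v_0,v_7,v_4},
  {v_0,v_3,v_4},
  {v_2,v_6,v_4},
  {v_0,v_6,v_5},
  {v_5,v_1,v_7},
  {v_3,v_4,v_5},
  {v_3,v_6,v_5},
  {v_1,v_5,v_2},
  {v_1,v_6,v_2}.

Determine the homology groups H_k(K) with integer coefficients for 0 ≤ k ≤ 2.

H_0 ≅ Z,  H_1 ≅ Z^2,  H_2 ≅ Z.

Fix the vertex order v_0 < v_1 < v_2 < v_3 < v_4 < v_5 < v_6 < v_7 and write every simplex with vertices in increasing order. Then dim K = 2 and the simplices of K are:

  0-simplices (8): [v_0], [v_1], [v_2], [v_3], [v_4], [v_5], [v_6], [v_7]
  1-simplices (24): (24 of them)
  2-simplices (16): (16 of them)

giving chain groups C_0 ≅ Z^8, C_1 ≅ Z^24, C_2 ≅ Z^16.

∂_1: C_1 → C_0 is given by ∂[p,q] = [q] − [p]. For instance
  ∂[v_0,v_5] = [v_5] − [v_0].
The 8×24 boundary matrix has rank 7 and Smith normal form diag(1,1,1,1,1,1,1).

∂_2: C_2 → C_1 acts by ∂[p,q,r] = [q,r] − [p,r] + [p,q]. For instance
  ∂[v_2,v_4,v_5] = [v_4,v_5] − [v_2,v_5] + [v_2,v_4],
  ∂[v_0,v_5,v_7] = [v_5,v_7] − [v_0,v_7] + [v_0,v_5].
As a 24×16 matrix over Z this has rank 15, with invariant factors (1,1,1,1,1,1,1,1,1,1,1,1,1,1,1).

Computing H_k = (kernel of ∂_k) / (image of ∂_{k+1}):

  H_0: rank C_0 − rank ∂_1 = 8 − 7 = 1, and the invariant factors of ∂_1 are all 1, so H_0 = Z.
  H_1: rank ker ∂_1 − rank ∂_2 = (24 − 7) − 15 = 2, and the invariant factors of ∂_2 are all 1, so H_1 = Z^2.
  H_2: rank ker ∂_2 − rank ∂_3 = (16 − 15) − 0 = 1, and there is no ∂_3, so H_2 = Z.

As a check, the Euler characteristic is 8 − 24 + 16 = 0, which agrees with 1 − 2 + 1 = 0.
(K is a triangulation of the torus T^2.)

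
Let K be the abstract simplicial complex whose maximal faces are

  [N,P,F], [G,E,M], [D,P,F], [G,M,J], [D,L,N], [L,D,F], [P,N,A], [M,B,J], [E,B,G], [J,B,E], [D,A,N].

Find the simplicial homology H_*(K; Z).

Fix the vertex order A < B < D < E < F < G < J < L < M < N < P and write every simplex with vertices in increasing order. Then dim K = 2 and the simplices of K are:

  0-simplices (11): A, B, D, E, F, G, J, L, M, N, P
  1-simplices (22): AD, AN, AP, BE, BG, BJ, BM, DF, DL, DN, DP, EG, EJ, EM, FL, FN, FP, GJ, GM, JM, LN, NP
  2-simplices (11): ADN, ANP, BEG, BEJ, BJM, DFL, DFP, DLN, EGM, FNP, GJM

giving chain groups C_0 ≅ Z^11, C_1 ≅ Z^22, C_2 ≅ Z^11.

∂_1: C_1 → C_0 is given by ∂[p,q] = [q] − [p]. For instance
  ∂DN = N − D.
The 11×22 boundary matrix has rank 9 and Smith normal form diag(1,1,1,1,1,1,1,1,1).

Boundary ∂_2: C_2 → C_1 acts by ∂[p,q,r] = [q,r] − [p,r] + [p,q]. For instance
  ∂DFL = FL − DL + DF,
  ∂ADN = DN − AN + AD.
The resulting 22×11 matrix has rank 11, and its Smith normal form has invariant factors (1,1,1,1,1,1,1,1,1,1,1).

Reading off H_k = ker ∂_k / im ∂_{k+1}:

  H_0: rank C_0 − rank ∂_1 = 11 − 9 = 2, and the invariant factors of ∂_1 are all 1, so H_0 = Z^2.
  H_1: rank ker ∂_1 − rank ∂_2 = (22 − 9) − 11 = 2, and the invariant factors of ∂_2 are all 1, so H_1 = Z^2.
  H_2: rank ker ∂_2 − rank ∂_3 = (11 − 11) − 0 = 0, and there is no ∂_3, so H_2 = 0.

H_0 = Z^2,  H_1 = Z^2,  H_2 = 0.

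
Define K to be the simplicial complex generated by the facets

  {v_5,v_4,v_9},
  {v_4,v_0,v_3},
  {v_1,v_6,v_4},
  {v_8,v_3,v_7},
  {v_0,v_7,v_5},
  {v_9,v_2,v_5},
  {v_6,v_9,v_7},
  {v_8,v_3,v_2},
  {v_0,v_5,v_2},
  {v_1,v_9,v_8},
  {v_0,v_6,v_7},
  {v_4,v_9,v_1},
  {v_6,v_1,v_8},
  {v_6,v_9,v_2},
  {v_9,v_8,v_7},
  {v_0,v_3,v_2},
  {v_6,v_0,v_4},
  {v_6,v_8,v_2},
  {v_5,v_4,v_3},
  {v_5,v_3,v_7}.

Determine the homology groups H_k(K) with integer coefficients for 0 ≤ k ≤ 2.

H_0 = Z,  H_1 = Z ⊕ Z/2Z,  H_2 = 0.

Fix the vertex order v_0 < v_1 < v_2 < v_3 < v_4 < v_5 < v_6 < v_7 < v_8 < v_9 and write every simplex with vertices in increasing order. Then dim K = 2 and the simplices of K are:

  0-simplices (10): [v_0], [v_1], [v_2], [v_3], [v_4], [v_5], [v_6], [v_7], [v_8], [v_9]
  1-simplices (30): (30 of them)
  2-simplices (20): (20 of them)

so the chain groups are C_0 ≅ Z^10, C_1 ≅ Z^30, C_2 ≅ Z^20.

∂_1: C_1 → C_0 maps an edge to its endpoints' difference, ∂[p,q] = q − p. For instance
  ∂[v_2,v_8] = [v_8] − [v_2].
This gives a 10×30 integer matrix of rank 9; reducing to Smith normal form yields diagonal entries (1,1,1,1,1,1,1,1,1).

∂_2: C_2 → C_1 maps a triangle to the signed sum of its edges. For instance
  ∂[v_1,v_4,v_9] = [v_4,v_9] − [v_1,v_9] + [v_1,v_4],
  ∂[v_2,v_3,v_8] = [v_3,v_8] − [v_2,v_8] + [v_2,v_3].
This gives a 30×20 integer matrix of rank 20; reducing to Smith normal form yields diagonal entries (1,1,1,1,1,1,1,1,1,1,1,1,1,1,1,1,1,1,1,2).

From H_k ≅ ker(∂_k) / im(∂_{k+1}) we obtain:

  H_0: rank C_0 − rank ∂_1 = 10 − 9 = 1, and the invariant factors of ∂_1 are all 1, so H_0 = Z.
  H_1: rank ker ∂_1 − rank ∂_2 = (30 − 9) − 20 = 1, and ∂_2 has invariant factor 2 > 1, so H_1 = Z ⊕ Z/2Z.
  H_2: rank ker ∂_2 − rank ∂_3 = (20 − 20) − 0 = 0, and there is no ∂_3, so H_2 = 0.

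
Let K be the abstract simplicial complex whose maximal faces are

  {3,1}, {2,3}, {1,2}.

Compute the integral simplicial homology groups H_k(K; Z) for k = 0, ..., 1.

K has 3 vertices, 3 edges.
rank ∂_0 = 0, rank ∂_1 = 2 ⇒ b_0 = 3 − 0 − 2 = 1; all invariant factors of ∂_1 are 1 so no torsion. So H_0 = Z.
rank ∂_1 = 2, rank ∂_2 = 0 ⇒ b_1 = 3 − 2 − 0 = 1. So H_1 = Z.

H_0 ≅ Z,  H_1 ≅ Z.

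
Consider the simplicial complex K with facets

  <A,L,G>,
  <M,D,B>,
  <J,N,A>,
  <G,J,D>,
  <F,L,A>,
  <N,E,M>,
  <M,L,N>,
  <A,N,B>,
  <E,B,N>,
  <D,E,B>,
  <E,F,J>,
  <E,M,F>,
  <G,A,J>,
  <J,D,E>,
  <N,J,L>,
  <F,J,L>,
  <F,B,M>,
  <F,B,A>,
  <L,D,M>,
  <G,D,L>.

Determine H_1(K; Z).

H_1 = Z × Z/2.

K has 10 vertices, 30 edges, 20 triangles.
rank ∂_1 = 9, rank ∂_2 = 20 ⇒ b_1 = 30 − 9 − 20 = 1; ∂_2 has invariant factor(s) [2] giving torsion. So H_1 = Z × Z/2.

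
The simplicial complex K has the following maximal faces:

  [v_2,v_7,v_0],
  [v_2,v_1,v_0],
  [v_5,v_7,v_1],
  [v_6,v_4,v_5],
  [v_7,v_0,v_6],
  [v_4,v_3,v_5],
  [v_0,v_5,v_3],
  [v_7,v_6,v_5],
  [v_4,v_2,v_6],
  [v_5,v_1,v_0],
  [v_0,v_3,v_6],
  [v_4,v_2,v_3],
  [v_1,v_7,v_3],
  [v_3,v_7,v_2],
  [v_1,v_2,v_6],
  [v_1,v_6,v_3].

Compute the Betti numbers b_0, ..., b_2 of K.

b_0 = 1, b_1 = 2, b_2 = 1.

Take the total order v_0 < v_1 < v_2 < v_3 < v_4 < v_5 < v_6 < v_7 on the vertex set. Then K (dimension 2) consists of the simplices:

  0-simplices (8): [v_0], [v_1], [v_2], [v_3], [v_4], [v_5], [v_6], [v_7]
  1-simplices (24): (24 of them)
  2-simplices (16): (16 of them)

Hence C_0 ≅ Z^8, C_1 ≅ Z^24, C_2 ≅ Z^16.

The boundary map ∂_1: C_1 → C_0 maps an edge to its endpoints' difference, ∂[p,q] = q − p. For instance
  ∂[v_0,v_7] = [v_7] − [v_0].
The 8×24 boundary matrix has rank 7 and Smith normal form diag(1,1,1,1,1,1,1).

∂_2: C_2 → C_1 sends each 2-simplex [p,q,r] to [q,r] − [p,r] + [p,q]. For instance
  ∂[v_1,v_3,v_6] = [v_3,v_6] − [v_1,v_6] + [v_1,v_3],
  ∂[v_4,v_5,v_6] = [v_5,v_6] − [v_4,v_6] + [v_4,v_5].
The 24×16 boundary matrix has rank 15 and Smith normal form diag(1,1,1,1,1,1,1,1,1,1,1,1,1,1,1).

Reading off H_k = ker ∂_k / im ∂_{k+1}:

  H_0: rank C_0 − rank ∂_1 = 8 − 7 = 1, and the invariant factors of ∂_1 are all 1, so H_0 = Z.
  H_1: rank ker ∂_1 − rank ∂_2 = (24 − 7) − 15 = 2, and the invariant factors of ∂_2 are all 1, so H_1 = Z^2.
  H_2: rank ker ∂_2 − rank ∂_3 = (16 − 15) − 0 = 1, and there is no ∂_3, so H_2 = Z.

Hence the Betti numbers are b_0 = 1, b_1 = 2, b_2 = 1.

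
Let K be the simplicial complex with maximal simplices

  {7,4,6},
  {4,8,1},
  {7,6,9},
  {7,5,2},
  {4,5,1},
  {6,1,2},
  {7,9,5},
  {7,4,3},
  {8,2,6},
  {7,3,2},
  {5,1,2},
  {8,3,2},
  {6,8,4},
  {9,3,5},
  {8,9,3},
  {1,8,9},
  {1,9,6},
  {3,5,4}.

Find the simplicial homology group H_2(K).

H_2 = 0.

K has 9 vertices, 27 edges, 18 triangles.
rank ∂_2 = 18, rank ∂_3 = 0 ⇒ b_2 = 18 − 18 − 0 = 0. So H_2 = 0.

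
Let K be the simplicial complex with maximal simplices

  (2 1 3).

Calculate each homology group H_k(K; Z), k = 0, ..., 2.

H_0 ≅ Z,  H_1 = 0,  H_2 = 0.

We work with the vertex ordering 1 < 2 < 3. The simplices of K, each written with vertices in increasing order, are:

  0-simplices (3): [1], [2], [3]
  1-simplices (3): [1,2], [1,3], [2,3]
  2-simplices (1): [1,2,3]

Hence C_0 ≅ Z^3, C_1 ≅ Z^3, C_2 ≅ Z^1.

The boundary map ∂_1: C_1 → C_0 maps an edge to its endpoints' difference, ∂[p,q] = q − p. For instance
  ∂[1,3] = [3] − [1].
The resulting 3×3 matrix has rank 2, and its Smith normal form has invariant factors (1,1).

The boundary map ∂_2: C_2 → C_1 maps a triangle to the signed sum of its edges. For instance
  ∂[1,2,3] = [2,3] − [1,3] + [1,2].
The 3×1 boundary matrix has rank 1 and Smith normal form diag(1).

From H_k ≅ ker(∂_k) / im(∂_{k+1}) we obtain:

  H_0: rank C_0 − rank ∂_1 = 3 − 2 = 1, and the invariant factors of ∂_1 are all 1, so H_0 ≅ Z.
  H_1: rank ker ∂_1 − rank ∂_2 = (3 − 2) − 1 = 0, and the invariant factors of ∂_2 are all 1, so H_1 ≅ 0.
  H_2: rank ker ∂_2 − rank ∂_3 = (1 − 1) − 0 = 0, and there is no ∂_3, so H_2 ≅ 0.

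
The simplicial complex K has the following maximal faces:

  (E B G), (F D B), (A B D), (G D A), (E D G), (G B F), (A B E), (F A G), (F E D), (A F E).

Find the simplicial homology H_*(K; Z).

H_0 ≅ Z,  H_1 ≅ Z/2Z,  H_2 = 0.

We work with the vertex ordering A < B < D < E < F < G. The simplices of K, each written with vertices in increasing order, are:

  0-simplices (6): A, B, D, E, F, G
  1-simplices (15): AB, AD, AE, AF, AG, BD, BE, BF, BG, DE, DF, DG, EF, EG, FG
  2-simplices (10): ABD, ABE, ADG, AEF, AFG, BDF, BEG, BFG, DEF, DEG

giving chain groups C_0 ≅ Z^6, C_1 ≅ Z^15, C_2 ≅ Z^10.

Boundary ∂_1: C_1 → C_0 sends each edge [p,q] (with p < q) to q − p. For instance
  ∂FG = G − F.
This gives a 6×15 integer matrix of rank 5; reducing to Smith normal form yields diagonal entries (1,1,1,1,1).

∂_2: C_2 → C_1 sends each 2-simplex [p,q,r] to [q,r] − [p,r] + [p,q]. For instance
  ∂ADG = DG − AG + AD,
  ∂DEF = EF − DF + DE.
As a 15×10 matrix over Z this has rank 10, with invariant factors (1,1,1,1,1,1,1,1,1,2).

From H_k ≅ ker(∂_k) / im(∂_{k+1}) we obtain:

  H_0: rank C_0 − rank ∂_1 = 6 − 5 = 1, and the invariant factors of ∂_1 are all 1, so H_0 ≅ Z.
  H_1: rank ker ∂_1 − rank ∂_2 = (15 − 5) − 10 = 0, and ∂_2 has invariant factor 2 > 1, so H_1 ≅ Z/2Z.
  H_2: rank ker ∂_2 − rank ∂_3 = (10 − 10) − 0 = 0, and there is no ∂_3, so H_2 ≅ 0.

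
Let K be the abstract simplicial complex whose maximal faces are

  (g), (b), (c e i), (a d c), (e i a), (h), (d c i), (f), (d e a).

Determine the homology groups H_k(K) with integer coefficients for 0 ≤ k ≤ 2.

K has 9 vertices, 10 edges, 5 triangles.
rank ∂_0 = 0, rank ∂_1 = 4 ⇒ b_0 = 9 − 0 − 4 = 5; all invariant factors of ∂_1 are 1 so no torsion. So H_0 = Z^5.
rank ∂_1 = 4, rank ∂_2 = 5 ⇒ b_1 = 10 − 4 − 5 = 1; all invariant factors of ∂_2 are 1 so no torsion. So H_1 = Z.
rank ∂_2 = 5, rank ∂_3 = 0 ⇒ b_2 = 5 − 5 − 0 = 0. So H_2 = 0.

H_0 ≅ Z^5,  H_1 ≅ Z,  H_2 = 0.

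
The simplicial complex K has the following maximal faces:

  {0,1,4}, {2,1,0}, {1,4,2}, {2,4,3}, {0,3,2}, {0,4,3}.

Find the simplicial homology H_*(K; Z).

H_0 ≅ Z,  H_1 = 0,  H_2 ≅ Z.

K has 5 vertices, 9 edges, 6 triangles.
rank ∂_0 = 0, rank ∂_1 = 4 ⇒ b_0 = 5 − 0 − 4 = 1; all invariant factors of ∂_1 are 1 so no torsion. So H_0 ≅ Z.
rank ∂_1 = 4, rank ∂_2 = 5 ⇒ b_1 = 9 − 4 − 5 = 0; all invariant factors of ∂_2 are 1 so no torsion. So H_1 ≅ 0.
rank ∂_2 = 5, rank ∂_3 = 0 ⇒ b_2 = 6 − 5 − 0 = 1. So H_2 ≅ Z.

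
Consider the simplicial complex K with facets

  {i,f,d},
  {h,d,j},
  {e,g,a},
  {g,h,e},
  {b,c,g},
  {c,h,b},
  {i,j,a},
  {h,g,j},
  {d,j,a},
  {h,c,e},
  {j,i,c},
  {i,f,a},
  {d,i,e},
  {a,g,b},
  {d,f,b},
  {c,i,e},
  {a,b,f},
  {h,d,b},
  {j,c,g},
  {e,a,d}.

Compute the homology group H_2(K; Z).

H_2 = 0.

Order the vertices as a < b < c < d < e < f < g < h < i < j. Listing each simplex with vertices in this order, K has dimension 2 with simplices:

  0-simplices (10): a, b, c, d, e, f, g, h, i, j
  1-simplices (30): ab, ad, ae, af, ag, ai, aj, bc, bd, bf, bg, bh, ce, cg, ch, ci, cj, de, df, dh, di, dj, eg, eh, ei, fi, gh, gj, hj, ij
  2-simplices (20): abf, abg, ade, adj, aeg, afi, aij, bcg, bch, bdf, bdh, ceh, cei, cgj, cij, dei, dfi, dhj, egh, ghj

so the chain groups are C_0 ≅ Z^10, C_1 ≅ Z^30, C_2 ≅ Z^20.

∂_1: C_1 → C_0 maps an edge to its endpoints' difference, ∂[p,q] = q − p. For instance
  ∂bh = h − b.
The 10×30 boundary matrix has rank 9 and Smith normal form diag(1,1,1,1,1,1,1,1,1).

∂_2: C_2 → C_1 maps a triangle to the signed sum of its edges. For instance
  ∂afi = fi − ai + af,
  ∂dei = ei − di + de.
This gives a 30×20 integer matrix of rank 20; reducing to Smith normal form yields diagonal entries (1,1,1,1,1,1,1,1,1,1,1,1,1,1,1,1,1,1,1,2).

Reading off H_k = ker ∂_k / im ∂_{k+1}:

  H_2: rank ker ∂_2 − rank ∂_3 = (20 − 20) − 0 = 0, and there is no ∂_3, so H_2 = 0.

(K is a triangulation of the Klein bottle.)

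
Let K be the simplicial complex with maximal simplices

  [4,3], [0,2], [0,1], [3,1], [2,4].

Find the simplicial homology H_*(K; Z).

Take the total order 0 < 1 < 2 < 3 < 4 on the vertex set. Then K (dimension 1) consists of the simplices:

  0-simplices (5): [0], [1], [2], [3], [4]
  1-simplices (5): [0,1], [0,2], [1,3], [2,4], [3,4]

Hence C_0 ≅ Z^5, C_1 ≅ Z^5.

The boundary map ∂_1: C_1 → C_0 is given by ∂[p,q] = [q] − [p]. For instance
  ∂[3,4] = [4] − [3].
The resulting 5×5 matrix has rank 4, and its Smith normal form has invariant factors (1,1,1,1).

Now H_k = ker ∂_k / im ∂_{k+1}, so:

  H_0: rank C_0 − rank ∂_1 = 5 − 4 = 1, and the invariant factors of ∂_1 are all 1, so H_0 ≅ Z.
  H_1: rank ker ∂_1 − rank ∂_2 = (5 − 4) − 0 = 1, and there is no ∂_2, so H_1 ≅ Z.

(K is a triangulation of the circle S^1.)

H_0 ≅ Z,  H_1 ≅ Z.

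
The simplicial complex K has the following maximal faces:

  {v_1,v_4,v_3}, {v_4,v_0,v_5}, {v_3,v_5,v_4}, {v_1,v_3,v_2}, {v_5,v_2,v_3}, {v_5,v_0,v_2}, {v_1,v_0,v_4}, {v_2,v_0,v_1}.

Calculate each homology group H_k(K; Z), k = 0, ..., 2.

Order the vertices as v_0 < v_1 < v_2 < v_3 < v_4 < v_5. Listing each simplex with vertices in this order, K has dimension 2 with simplices:

  0-simplices (6): [v_0], [v_1], [v_2], [v_3], [v_4], [v_5]
  1-simplices (12): [v_0,v_1], [v_0,v_2], [v_0,v_4], [v_0,v_5], [v_1,v_2], [v_1,v_3], [v_1,v_4], [v_2,v_3], [v_2,v_5], [v_3,v_4], [v_3,v_5], [v_4,v_5]
  2-simplices (8): [v_0,v_1,v_2], [v_0,v_1,v_4], [v_0,v_2,v_5], [v_0,v_4,v_5], [v_1,v_2,v_3], [v_1,v_3,v_4], [v_2,v_3,v_5], [v_3,v_4,v_5]

Hence C_0 ≅ Z^6, C_1 ≅ Z^12, C_2 ≅ Z^8.

The boundary map ∂_1: C_1 → C_0 sends each edge [p,q] (with p < q) to q − p.
The resulting 6×12 matrix has rank 5, and its Smith normal form has invariant factors (1,1,1,1,1).

The boundary map ∂_2: C_2 → C_1 sends each 2-simplex [p,q,r] to [q,r] − [p,r] + [p,q]. For instance
  ∂[v_0,v_1,v_4] = [v_1,v_4] − [v_0,v_4] + [v_0,v_1],
  ∂[v_0,v_4,v_5] = [v_4,v_5] − [v_0,v_5] + [v_0,v_4].
This gives a 12×8 integer matrix of rank 7; reducing to Smith normal form yields diagonal entries (1,1,1,1,1,1,1).

Now H_k = ker ∂_k / im ∂_{k+1}, so:

  H_0: rank C_0 − rank ∂_1 = 6 − 5 = 1, and the invariant factors of ∂_1 are all 1, so H_0 ≅ Z.
  H_1: rank ker ∂_1 − rank ∂_2 = (12 − 5) − 7 = 0, and the invariant factors of ∂_2 are all 1, so H_1 ≅ 0.
  H_2: rank ker ∂_2 − rank ∂_3 = (8 − 7) − 0 = 1, and there is no ∂_3, so H_2 ≅ Z.

As a check, the Euler characteristic is 6 − 12 + 8 = 2, which agrees with 1 − 0 + 1 = 2.
(K is a triangulation of the 2-sphere S^2.)

H_0 ≅ Z,  H_1 = 0,  H_2 ≅ Z.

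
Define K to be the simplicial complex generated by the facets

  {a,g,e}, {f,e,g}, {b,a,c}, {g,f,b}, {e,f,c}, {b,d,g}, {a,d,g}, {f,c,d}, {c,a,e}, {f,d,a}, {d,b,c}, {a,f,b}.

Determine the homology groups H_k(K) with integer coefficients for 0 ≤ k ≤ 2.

Order the vertices as a < b < c < d < e < f < g. Listing each simplex with vertices in this order, K has dimension 2 with simplices:

  0-simplices (7): a, b, c, d, e, f, g
  1-simplices (18): ab, ac, ad, ae, af, ag, bc, bd, bf, bg, cd, ce, cf, df, dg, ef, eg, fg
  2-simplices (12): abc, abf, ace, adf, adg, aeg, bcd, bdg, bfg, cdf, cef, efg

giving chain groups C_0 ≅ Z^7, C_1 ≅ Z^18, C_2 ≅ Z^12.

The boundary map ∂_1: C_1 → C_0 is given by ∂[p,q] = [q] − [p]. For instance
  ∂bf = f − b.
The resulting 7×18 matrix has rank 6, and its Smith normal form has invariant factors (1,1,1,1,1,1).

Boundary ∂_2: C_2 → C_1 maps a triangle to the signed sum of its edges. For instance
  ∂bdg = dg − bg + bd,
  ∂adf = df − af + ad.
The resulting 18×12 matrix has rank 12, and its Smith normal form has invariant factors (1,1,1,1,1,1,1,1,1,1,1,2).

Computing H_k = (kernel of ∂_k) / (image of ∂_{k+1}):

  H_0: rank C_0 − rank ∂_1 = 7 − 6 = 1, and the invariant factors of ∂_1 are all 1, so H_0 = Z.
  H_1: rank ker ∂_1 − rank ∂_2 = (18 − 6) − 12 = 0, and ∂_2 has invariant factor 2 > 1, so H_1 = Z/2.
  H_2: rank ker ∂_2 − rank ∂_3 = (12 − 12) − 0 = 0, and there is no ∂_3, so H_2 = 0.

H_0 = Z,  H_1 = Z/2,  H_2 = 0.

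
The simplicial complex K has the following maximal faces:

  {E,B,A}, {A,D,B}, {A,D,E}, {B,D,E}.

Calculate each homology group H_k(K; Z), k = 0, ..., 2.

K has 4 vertices, 6 edges, 4 triangles.
rank ∂_0 = 0, rank ∂_1 = 3 ⇒ b_0 = 4 − 0 − 3 = 1; all invariant factors of ∂_1 are 1 so no torsion. So H_0 = Z.
rank ∂_1 = 3, rank ∂_2 = 3 ⇒ b_1 = 6 − 3 − 3 = 0; all invariant factors of ∂_2 are 1 so no torsion. So H_1 = 0.
rank ∂_2 = 3, rank ∂_3 = 0 ⇒ b_2 = 4 − 3 − 0 = 1. So H_2 = Z.

H_0 ≅ Z,  H_1 = 0,  H_2 ≅ Z.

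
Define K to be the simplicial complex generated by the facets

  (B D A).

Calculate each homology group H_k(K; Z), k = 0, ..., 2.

H_0 = Z,  H_1 = 0,  H_2 = 0.

Take the total order A < B < D on the vertex set. Then K (dimension 2) consists of the simplices:

  0-simplices (3): A, B, D
  1-simplices (3): AB, AD, BD
  2-simplices (1): ABD

giving chain groups C_0 ≅ Z^3, C_1 ≅ Z^3, C_2 ≅ Z^1.

∂_1: C_1 → C_0 maps an edge to its endpoints' difference, ∂[p,q] = q − p. For instance
  ∂AB = B − A.
The resulting 3×3 matrix has rank 2, and its Smith normal form has invariant factors (1,1).

∂_2: C_2 → C_1 acts by ∂[p,q,r] = [q,r] − [p,r] + [p,q]. For instance
  ∂ABD = BD − AD + AB.
The 3×1 boundary matrix has rank 1 and Smith normal form diag(1).

Reading off H_k = ker ∂_k / im ∂_{k+1}:

  H_0: rank C_0 − rank ∂_1 = 3 − 2 = 1, and the invariant factors of ∂_1 are all 1, so H_0 ≅ Z.
  H_1: rank ker ∂_1 − rank ∂_2 = (3 − 2) − 1 = 0, and the invariant factors of ∂_2 are all 1, so H_1 ≅ 0.
  H_2: rank ker ∂_2 − rank ∂_3 = (1 − 1) − 0 = 0, and there is no ∂_3, so H_2 ≅ 0.

(K is a triangulation of the 2-simplex.)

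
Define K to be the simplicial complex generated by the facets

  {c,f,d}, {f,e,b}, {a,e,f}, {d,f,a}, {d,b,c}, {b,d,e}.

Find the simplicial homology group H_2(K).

Fix the vertex order a < b < c < d < e < f and write every simplex with vertices in increasing order. Then dim K = 2 and the simplices of K are:

  0-simplices (6): a, b, c, d, e, f
  1-simplices (12): ad, ae, af, bc, bd, be, bf, cd, cf, de, df, ef
  2-simplices (6): adf, aef, bcd, bde, bef, cdf

giving chain groups C_0 ≅ Z^6, C_1 ≅ Z^12, C_2 ≅ Z^6.

∂_1: C_1 → C_0 is given by ∂[p,q] = [q] − [p]. For instance
  ∂bf = f − b.
As a 6×12 matrix over Z this has rank 5, with invariant factors (1,1,1,1,1).

The boundary map ∂_2: C_2 → C_1 acts by ∂[p,q,r] = [q,r] − [p,r] + [p,q]. For instance
  ∂bcd = cd − bd + bc,
  ∂bef = ef − bf + be.
The 12×6 boundary matrix has rank 6 and Smith normal form diag(1,1,1,1,1,1).

From H_k ≅ ker(∂_k) / im(∂_{k+1}) we obtain:

  H_2: rank ker ∂_2 − rank ∂_3 = (6 − 6) − 0 = 0, and there is no ∂_3, so H_2 ≅ 0.

H_2 ≅ 0.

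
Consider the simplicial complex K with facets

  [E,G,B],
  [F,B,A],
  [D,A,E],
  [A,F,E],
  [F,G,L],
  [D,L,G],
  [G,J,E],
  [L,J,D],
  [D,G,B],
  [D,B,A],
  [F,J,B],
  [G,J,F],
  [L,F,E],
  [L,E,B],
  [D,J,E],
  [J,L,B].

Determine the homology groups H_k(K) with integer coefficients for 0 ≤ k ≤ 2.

H_0 = Z,  H_1 = Z^2,  H_2 = Z.

Take the total order A < B < D < E < F < G < J < L on the vertex set. Then K (dimension 2) consists of the simplices:

  0-simplices (8): A, B, D, E, F, G, J, L
  1-simplices (24): AB, AD, AE, AF, BD, BE, BF, BG, BJ, BL, DE, DG, DJ, DL, EF, EG, EJ, EL, FG, FJ, FL, GJ, GL, JL
  2-simplices (16): ABD, ABF, ADE, AEF, BDG, BEG, BEL, BFJ, BJL, DEJ, DGL, DJL, EFL, EGJ, FGJ, FGL

Hence C_0 ≅ Z^8, C_1 ≅ Z^24, C_2 ≅ Z^16.

The boundary map ∂_1: C_1 → C_0 is given by ∂[p,q] = [q] − [p]. For instance
  ∂BG = G − B.
The 8×24 boundary matrix has rank 7 and Smith normal form diag(1,1,1,1,1,1,1).

Boundary ∂_2: C_2 → C_1 acts by ∂[p,q,r] = [q,r] − [p,r] + [p,q]. For instance
  ∂DGL = GL − DL + DG,
  ∂BDG = DG − BG + BD.
This gives a 24×16 integer matrix of rank 15; reducing to Smith normal form yields diagonal entries (1,1,1,1,1,1,1,1,1,1,1,1,1,1,1).

From H_k ≅ ker(∂_k) / im(∂_{k+1}) we obtain:

  H_0: rank C_0 − rank ∂_1 = 8 − 7 = 1, and the invariant factors of ∂_1 are all 1, so H_0 = Z.
  H_1: rank ker ∂_1 − rank ∂_2 = (24 − 7) − 15 = 2, and the invariant factors of ∂_2 are all 1, so H_1 = Z^2.
  H_2: rank ker ∂_2 − rank ∂_3 = (16 − 15) − 0 = 1, and there is no ∂_3, so H_2 = Z.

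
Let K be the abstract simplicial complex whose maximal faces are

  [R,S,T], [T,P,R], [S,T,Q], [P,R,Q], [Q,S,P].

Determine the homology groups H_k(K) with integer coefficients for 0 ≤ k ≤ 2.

Take the total order P < Q < R < S < T on the vertex set. Then K (dimension 2) consists of the simplices:

  0-simplices (5): P, Q, R, S, T
  1-simplices (10): PQ, PR, PS, PT, QR, QS, QT, RS, RT, ST
  2-simplices (5): PQR, PQS, PRT, QST, RST

Hence C_0 ≅ Z^5, C_1 ≅ Z^10, C_2 ≅ Z^5.

The boundary map ∂_1: C_1 → C_0 is given by ∂[p,q] = [q] − [p].
The resulting 5×10 matrix has rank 4, and its Smith normal form has invariant factors (1,1,1,1).

∂_2: C_2 → C_1 maps a triangle to the signed sum of its edges. For instance
  ∂PQS = QS − PS + PQ,
  ∂PRT = RT − PT + PR.
The resulting 10×5 matrix has rank 5, and its Smith normal form has invariant factors (1,1,1,1,1).

Reading off H_k = ker ∂_k / im ∂_{k+1}:

  H_0: rank C_0 − rank ∂_1 = 5 − 4 = 1, and the invariant factors of ∂_1 are all 1, so H_0 = Z.
  H_1: rank ker ∂_1 − rank ∂_2 = (10 − 4) − 5 = 1, and the invariant factors of ∂_2 are all 1, so H_1 = Z.
  H_2: rank ker ∂_2 − rank ∂_3 = (5 − 5) − 0 = 0, and there is no ∂_3, so H_2 = 0.

H_0 ≅ Z,  H_1 ≅ Z,  H_2 = 0.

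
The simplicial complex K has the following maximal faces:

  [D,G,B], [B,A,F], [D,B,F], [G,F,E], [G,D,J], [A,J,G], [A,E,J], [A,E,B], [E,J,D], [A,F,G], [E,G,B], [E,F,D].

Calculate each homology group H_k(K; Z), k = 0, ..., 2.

Take the total order A < B < D < E < F < G < J on the vertex set. Then K (dimension 2) consists of the simplices:

  0-simplices (7): A, B, D, E, F, G, J
  1-simplices (18): AB, AE, AF, AG, AJ, BD, BE, BF, BG, DE, DF, DG, DJ, EF, EG, EJ, FG, GJ
  2-simplices (12): ABE, ABF, AEJ, AFG, AGJ, BDF, BDG, BEG, DEF, DEJ, DGJ, EFG

giving chain groups C_0 ≅ Z^7, C_1 ≅ Z^18, C_2 ≅ Z^12.

∂_1: C_1 → C_0 sends each edge [p,q] (with p < q) to q − p. For instance
  ∂GJ = J − G.
This gives a 7×18 integer matrix of rank 6; reducing to Smith normal form yields diagonal entries (1,1,1,1,1,1).

Boundary ∂_2: C_2 → C_1 acts by ∂[p,q,r] = [q,r] − [p,r] + [p,q]. For instance
  ∂EFG = FG − EG + EF,
  ∂DEJ = EJ − DJ + DE.
The resulting 18×12 matrix has rank 12, and its Smith normal form has invariant factors (1,1,1,1,1,1,1,1,1,1,1,2).

Now H_k = ker ∂_k / im ∂_{k+1}, so:

  H_0: rank C_0 − rank ∂_1 = 7 − 6 = 1, and the invariant factors of ∂_1 are all 1, so H_0 = Z.
  H_1: rank ker ∂_1 − rank ∂_2 = (18 − 6) − 12 = 0, and ∂_2 has invariant factor 2 > 1, so H_1 = Z_2.
  H_2: rank ker ∂_2 − rank ∂_3 = (12 − 12) − 0 = 0, and there is no ∂_3, so H_2 = 0.

As a check, the Euler characteristic is 7 − 18 + 12 = 1, which agrees with 1 − 0 + 0 = 1.
(K is a triangulation of the real projective plane RP^2.)

H_0 = Z,  H_1 = Z_2,  H_2 = 0.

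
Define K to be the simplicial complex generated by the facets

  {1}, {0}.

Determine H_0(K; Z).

H_0 ≅ Z^2.

Order the vertices as 0 < 1. Listing each simplex with vertices in this order, K has dimension 0 with simplices:

  0-simplices (2): [0], [1]

Hence C_0 ≅ Z^2.

Now H_k = ker ∂_k / im ∂_{k+1}, so:

  H_0: rank C_0 − rank ∂_1 = 2 − 0 = 2, and there is no ∂_1, so H_0 ≅ Z^2.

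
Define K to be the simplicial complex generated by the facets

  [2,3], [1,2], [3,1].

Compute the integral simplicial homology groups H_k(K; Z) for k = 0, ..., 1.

We work with the vertex ordering 1 < 2 < 3. The simplices of K, each written with vertices in increasing order, are:

  0-simplices (3): [1], [2], [3]
  1-simplices (3): [1,2], [1,3], [2,3]

Hence C_0 ≅ Z^3, C_1 ≅ Z^3.

The boundary map ∂_1: C_1 → C_0 is given by ∂[p,q] = [q] − [p]. For instance
  ∂[1,2] = [2] − [1].
The resulting 3×3 matrix has rank 2, and its Smith normal form has invariant factors (1,1).

Now H_k = ker ∂_k / im ∂_{k+1}, so:

  H_0: rank C_0 − rank ∂_1 = 3 − 2 = 1, and the invariant factors of ∂_1 are all 1, so H_0 ≅ Z.
  H_1: rank ker ∂_1 − rank ∂_2 = (3 − 2) − 0 = 1, and there is no ∂_2, so H_1 ≅ Z.

(K is a triangulation of the circle S^1.)

H_0 = Z,  H_1 = Z.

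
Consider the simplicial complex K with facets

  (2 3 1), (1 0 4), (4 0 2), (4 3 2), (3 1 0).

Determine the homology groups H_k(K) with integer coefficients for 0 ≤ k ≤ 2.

H_0 ≅ Z,  H_1 ≅ Z,  H_2 = 0.

Take the total order 0 < 1 < 2 < 3 < 4 on the vertex set. Then K (dimension 2) consists of the simplices:

  0-simplices (5): [0], [1], [2], [3], [4]
  1-simplices (10): [0,1], [0,2], [0,3], [0,4], [1,2], [1,3], [1,4], [2,3], [2,4], [3,4]
  2-simplices (5): [0,1,3], [0,1,4], [0,2,4], [1,2,3], [2,3,4]

Hence C_0 ≅ Z^5, C_1 ≅ Z^10, C_2 ≅ Z^5.

∂_1: C_1 → C_0 is given by ∂[p,q] = [q] − [p].
The resulting 5×10 matrix has rank 4, and its Smith normal form has invariant factors (1,1,1,1).

The boundary map ∂_2: C_2 → C_1 sends each 2-simplex [p,q,r] to [q,r] − [p,r] + [p,q]. For instance
  ∂[0,1,4] = [1,4] − [0,4] + [0,1],
  ∂[1,2,3] = [2,3] − [1,3] + [1,2].
This gives a 10×5 integer matrix of rank 5; reducing to Smith normal form yields diagonal entries (1,1,1,1,1).

Now H_k = ker ∂_k / im ∂_{k+1}, so:

  H_0: rank C_0 − rank ∂_1 = 5 − 4 = 1, and the invariant factors of ∂_1 are all 1, so H_0 = Z.
  H_1: rank ker ∂_1 − rank ∂_2 = (10 − 4) − 5 = 1, and the invariant factors of ∂_2 are all 1, so H_1 = Z.
  H_2: rank ker ∂_2 − rank ∂_3 = (5 − 5) − 0 = 0, and there is no ∂_3, so H_2 = 0.

As a check, the Euler characteristic is 5 − 10 + 5 = 0, which agrees with 1 − 1 + 0 = 0.
(K is a triangulation of the Möbius band.)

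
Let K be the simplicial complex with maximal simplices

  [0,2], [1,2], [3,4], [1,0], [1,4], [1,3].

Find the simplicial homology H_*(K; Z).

H_0 = Z,  H_1 = Z^2.

Fix the vertex order 0 < 1 < 2 < 3 < 4 and write every simplex with vertices in increasing order. Then dim K = 1 and the simplices of K are:

  0-simplices (5): [0], [1], [2], [3], [4]
  1-simplices (6): [0,1], [0,2], [1,2], [1,3], [1,4], [3,4]

so the chain groups are C_0 ≅ Z^5, C_1 ≅ Z^6.

The boundary map ∂_1: C_1 → C_0 is given by ∂[p,q] = [q] − [p]. For instance
  ∂[1,2] = [2] − [1].
As a 5×6 matrix over Z this has rank 4, with invariant factors (1,1,1,1).

Now H_k = ker ∂_k / im ∂_{k+1}, so:

  H_0: rank C_0 − rank ∂_1 = 5 − 4 = 1, and the invariant factors of ∂_1 are all 1, so H_0 = Z.
  H_1: rank ker ∂_1 − rank ∂_2 = (6 − 4) − 0 = 2, and there is no ∂_2, so H_1 = Z^2.

As a check, the Euler characteristic is 5 − 6 = -1, which agrees with 1 − 2 = -1.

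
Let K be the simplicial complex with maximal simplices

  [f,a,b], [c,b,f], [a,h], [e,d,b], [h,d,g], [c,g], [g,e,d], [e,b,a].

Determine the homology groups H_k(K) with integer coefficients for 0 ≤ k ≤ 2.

H_0 ≅ Z,  H_1 ≅ Z^2,  H_2 = 0.

Order the vertices as a < b < c < d < e < f < g < h. Listing each simplex with vertices in this order, K has dimension 2 with simplices:

  0-simplices (8): a, b, c, d, e, f, g, h
  1-simplices (15): ab, ae, af, ah, bc, bd, be, bf, cf, cg, de, dg, dh, eg, gh
  2-simplices (6): abe, abf, bcf, bde, deg, dgh

Hence C_0 ≅ Z^8, C_1 ≅ Z^15, C_2 ≅ Z^6.

∂_1: C_1 → C_0 sends each edge [p,q] (with p < q) to q − p.
As a 8×15 matrix over Z this has rank 7, with invariant factors (1,1,1,1,1,1,1).

Boundary ∂_2: C_2 → C_1 sends each 2-simplex [p,q,r] to [q,r] − [p,r] + [p,q]. For instance
  ∂deg = eg − dg + de,
  ∂dgh = gh − dh + dg.
The 15×6 boundary matrix has rank 6 and Smith normal form diag(1,1,1,1,1,1).

Computing H_k = (kernel of ∂_k) / (image of ∂_{k+1}):

  H_0: rank C_0 − rank ∂_1 = 8 − 7 = 1, and the invariant factors of ∂_1 are all 1, so H_0 = Z.
  H_1: rank ker ∂_1 − rank ∂_2 = (15 − 7) − 6 = 2, and the invariant factors of ∂_2 are all 1, so H_1 = Z^2.
  H_2: rank ker ∂_2 − rank ∂_3 = (6 − 6) − 0 = 0, and there is no ∂_3, so H_2 = 0.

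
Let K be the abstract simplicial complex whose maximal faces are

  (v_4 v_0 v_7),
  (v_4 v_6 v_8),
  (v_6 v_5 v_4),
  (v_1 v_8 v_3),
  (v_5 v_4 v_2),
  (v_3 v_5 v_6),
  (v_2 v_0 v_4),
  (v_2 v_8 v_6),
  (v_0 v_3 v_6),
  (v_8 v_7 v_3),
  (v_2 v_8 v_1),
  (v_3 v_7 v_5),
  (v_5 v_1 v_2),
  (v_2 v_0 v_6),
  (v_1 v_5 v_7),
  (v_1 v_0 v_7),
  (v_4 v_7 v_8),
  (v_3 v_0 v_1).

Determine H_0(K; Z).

H_0 ≅ Z.

Order the vertices as v_0 < v_1 < v_2 < v_3 < v_4 < v_5 < v_6 < v_7 < v_8. Listing each simplex with vertices in this order, K has dimension 2 with simplices:

  0-simplices (9): [v_0], [v_1], [v_2], [v_3], [v_4], [v_5], [v_6], [v_7], [v_8]
  1-simplices (27): (27 of them)
  2-simplices (18): (18 of them)

Hence C_0 ≅ Z^9, C_1 ≅ Z^27, C_2 ≅ Z^18.

∂_1: C_1 → C_0 maps an edge to its endpoints' difference, ∂[p,q] = q − p. For instance
  ∂[v_4,v_5] = [v_5] − [v_4].
The resulting 9×27 matrix has rank 8, and its Smith normal form has invariant factors (1,1,1,1,1,1,1,1).

∂_2: C_2 → C_1 acts by ∂[p,q,r] = [q,r] − [p,r] + [p,q]. For instance
  ∂[v_0,v_1,v_7] = [v_1,v_7] − [v_0,v_7] + [v_0,v_1],
  ∂[v_0,v_2,v_6] = [v_2,v_6] − [v_0,v_6] + [v_0,v_2].
As a 27×18 matrix over Z this has rank 18, with invariant factors (1,1,1,1,1,1,1,1,1,1,1,1,1,1,1,1,1,2).

From H_k ≅ ker(∂_k) / im(∂_{k+1}) we obtain:

  H_0: rank C_0 − rank ∂_1 = 9 − 8 = 1, and the invariant factors of ∂_1 are all 1, so H_0 ≅ Z.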